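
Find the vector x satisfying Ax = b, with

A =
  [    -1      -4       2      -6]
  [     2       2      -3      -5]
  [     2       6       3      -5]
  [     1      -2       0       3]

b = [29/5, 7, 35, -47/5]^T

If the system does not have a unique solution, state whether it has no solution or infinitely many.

Row-reduce the augmented matrix:
R1 ← R1 / (-1).
R2 ← R2 − 2·R1.
R3 ← R3 − 2·R1.
R4 ← R4 − 1·R1.
R2 ← R2 / (-6).
R1 ← R1 − 4·R2.
R3 ← R3 + 2·R2.
R4 ← R4 + 6·R2.
R3 ← R3 / (20/3).
R1 ← R1 + 4/3·R3.
R2 ← R2 + 1/6·R3.
R4 ← R4 − 1·R3.
R4 ← R4 / (157/10).
R1 ← R1 + 38/5·R4.
R2 ← R2 − 51/20·R4.
R3 ← R3 + 17/10·R4.
Reading off the reduced rows gives x_1 = 1, x_2 = 5/2, x_3 = 3, x_4 = -9/5.

x_1 = 1, x_2 = 5/2, x_3 = 3, x_4 = -9/5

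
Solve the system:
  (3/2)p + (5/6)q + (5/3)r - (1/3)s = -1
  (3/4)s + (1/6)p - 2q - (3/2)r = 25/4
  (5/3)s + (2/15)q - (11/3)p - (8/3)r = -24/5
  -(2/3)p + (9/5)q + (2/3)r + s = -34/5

infinitely many solutions

Row-reduce:
R1 ← R1 / (3/2).
R2 ← R2 − 1/6·R1.
R3 ← R3 + 11/3·R1.
R4 ← R4 + 2/3·R1.
R2 ← R2 / (-113/54).
R1 ← R1 − 5/9·R2.
R3 ← R3 − 293/135·R2.
R4 ← R4 − 293/135·R2.
R3 ← R3 / (-577/1695).
R1 ← R1 − 75/113·R3.
R2 ← R2 − 91/113·R3.
R4 ← R4 + 577/1695·R3.
Rank is 3 with 4 unknowns, leaving s free.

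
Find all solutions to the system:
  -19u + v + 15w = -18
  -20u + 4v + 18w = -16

infinitely many solutions

Row-reduce:
R1 ← R1 / (-19).
R2 ← R2 + 20·R1.
R2 ← R2 / (56/19).
R1 ← R1 + 1/19·R2.
Rank is 2 with 3 unknowns, leaving w free.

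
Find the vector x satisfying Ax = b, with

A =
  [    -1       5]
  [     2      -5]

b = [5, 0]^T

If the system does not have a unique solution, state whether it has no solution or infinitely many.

x_1 = 5, x_2 = 2

Row-reduce the augmented matrix:
R1 ← R1 / (-1).
R2 ← R2 − 2·R1.
R2 ← R2 / (5).
R1 ← R1 + 5·R2.
Reading off the reduced rows gives x_1 = 5, x_2 = 2.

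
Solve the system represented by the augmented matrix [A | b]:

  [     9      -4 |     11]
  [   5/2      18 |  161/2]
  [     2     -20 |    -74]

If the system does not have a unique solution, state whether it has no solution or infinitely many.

Row-reduce:
R1 ← R1 / (9).
R2 ← R2 − 5/2·R1.
R3 ← R3 − 2·R1.
R2 ← R2 / (172/9).
R1 ← R1 + 4/9·R2.
R3 ← R3 + 172/9·R2.
Row 3 reduces to 0 = 1, a contradiction. The system is inconsistent.

no solution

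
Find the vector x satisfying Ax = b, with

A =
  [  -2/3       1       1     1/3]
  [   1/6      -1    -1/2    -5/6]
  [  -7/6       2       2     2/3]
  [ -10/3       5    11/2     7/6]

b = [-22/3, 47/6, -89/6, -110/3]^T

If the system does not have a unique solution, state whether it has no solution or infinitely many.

Row-reduce:
R1 ← R1 / (-2/3).
R2 ← R2 − 1/6·R1.
R3 ← R3 + 7/6·R1.
R4 ← R4 + 10/3·R1.
R2 ← R2 / (-3/4).
R1 ← R1 + 3/2·R2.
R3 ← R3 − 1/4·R2.
R3 ← R3 / (1/6).
R1 ← R1 + 1·R3.
R2 ← R2 − 1/3·R3.
R4 ← R4 − 1/2·R3.
Rank is 3 with 4 unknowns, leaving x_4 free.

infinitely many solutions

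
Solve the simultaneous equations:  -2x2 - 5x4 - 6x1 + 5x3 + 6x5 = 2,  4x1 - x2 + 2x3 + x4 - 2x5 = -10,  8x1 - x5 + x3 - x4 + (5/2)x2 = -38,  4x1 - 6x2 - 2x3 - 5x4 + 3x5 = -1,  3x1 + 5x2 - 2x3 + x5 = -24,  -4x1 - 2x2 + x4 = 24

Row-reduce:
R1 ← R1 / (-6).
R2 ← R2 − 4·R1.
R3 ← R3 − 8·R1.
R4 ← R4 − 4·R1.
R5 ← R5 − 3·R1.
R6 ← R6 + 4·R1.
R2 ← R2 / (-7/3).
R1 ← R1 − 1/3·R2.
R3 ← R3 + 1/6·R2.
R4 ← R4 + 22/3·R2.
R5 ← R5 − 4·R2.
R6 ← R6 + 2/3·R2.
R3 ← R3 / (51/7).
R1 ← R1 + 1/14·R3.
R2 ← R2 + 16/7·R3.
R4 ← R4 + 108/7·R3.
R5 ← R5 − 135/14·R3.
R6 ← R6 + 34/7·R3.
R4 ← R4 / (-287/17).
R1 ← R1 − 29/68·R4.
R2 ← R2 + 23/17·R4.
R3 ← R3 + 35/34·R4.
R5 ← R5 − 233/68·R4.
R5 ← R5 / (237/164).
R1 ← R1 + 43/164·R5.
R2 ← R2 − 3/41·R5.
R3 ← R3 − 1/82·R5.
R4 ← R4 + 37/41·R5.
Row 6 reduces to 0 = 2, a contradiction. The system is inconsistent.

no solution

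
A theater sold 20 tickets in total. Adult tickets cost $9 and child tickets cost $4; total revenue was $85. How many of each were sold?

adult tickets: 1, child tickets: 19

Let a = adult tickets, c = child tickets.
  a + c = 20
  9a + 4c = 85
From equation 1: a = 20 − c.
Substitute into equation 2 and solve: c = 19.
Then a = 1.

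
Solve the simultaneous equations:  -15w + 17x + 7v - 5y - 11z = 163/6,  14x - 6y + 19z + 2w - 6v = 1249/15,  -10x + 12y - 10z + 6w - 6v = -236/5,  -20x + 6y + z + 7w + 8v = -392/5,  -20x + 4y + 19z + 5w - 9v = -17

Row-reduce the augmented matrix:
R1 ← R1 / (17).
R2 ← R2 − 14·R1.
R3 ← R3 + 10·R1.
R4 ← R4 + 20·R1.
R5 ← R5 + 20·R1.
R2 ← R2 / (-32/17).
R1 ← R1 + 5/17·R2.
R3 ← R3 − 154/17·R2.
R4 ← R4 − 2/17·R2.
R5 ← R5 + 32/17·R2.
R3 ← R3 / (1897/16).
R1 ← R1 + 161/32·R3.
R2 ← R2 + 477/32·R3.
R4 ← R4 + 163/16·R3.
R5 ← R5 + 22·R3.
R4 ← R4 / (-7697/1897).
R1 ← R1 + 85/271·R4.
R2 ← R2 − 1336/1897·R4.
R3 ← R3 − 1060/1897·R4.
R5 ← R5 + 27899/1897·R4.
R5 ← R5 / (-291081/7697).
R1 ← R1 + 8021/7697·R5.
R2 ← R2 − 5488/7697·R5.
R3 ← R3 − 7304/7697·R5.
R4 ← R4 + 19868/7697·R5.
Reading off the reduced rows gives x = 8/3, y = -3/2, z = 4/3, w = -1/5, v = -2.

x = 8/3, y = -3/2, z = 4/3, w = -1/5, v = -2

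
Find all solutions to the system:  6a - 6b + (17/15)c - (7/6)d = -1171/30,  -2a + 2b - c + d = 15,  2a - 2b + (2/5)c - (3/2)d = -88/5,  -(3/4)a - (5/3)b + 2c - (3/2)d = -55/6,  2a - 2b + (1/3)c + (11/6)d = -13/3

Row-reduce:
R1 ← R1 / (6).
R2 ← R2 + 2·R1.
R3 ← R3 − 2·R1.
R4 ← R4 + 3/4·R1.
R5 ← R5 − 2·R1.
Swap R2 and R4.
R2 ← R2 / (-29/12).
R1 ← R1 + 1·R2.
R3 ← R3 / (1/45).
R1 ← R1 + 182/261·R3.
R2 ← R2 + 257/290·R3.
R4 ← R4 + 28/45·R3.
R5 ← R5 + 2/45·R3.
R4 ← R4 / (-61/2).
R1 ← R1 + 997/29·R4.
R2 ← R2 + 5061/116·R4.
R3 ← R3 + 50·R4.
Row 5 reduces to 0 = -1/2, a contradiction. The system is inconsistent.

no solution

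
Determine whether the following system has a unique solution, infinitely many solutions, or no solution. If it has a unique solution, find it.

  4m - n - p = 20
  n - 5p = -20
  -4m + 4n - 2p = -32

Row-reduce the augmented matrix:
R1 ← R1 / (4).
R3 ← R3 + 4·R1.
R1 ← R1 + 1/4·R2.
R3 ← R3 − 3·R2.
R3 ← R3 / (12).
R1 ← R1 + 3/2·R3.
R2 ← R2 + 5·R3.
Reading off the reduced rows gives m = 6, n = 0, p = 4.

m = 6, n = 0, p = 4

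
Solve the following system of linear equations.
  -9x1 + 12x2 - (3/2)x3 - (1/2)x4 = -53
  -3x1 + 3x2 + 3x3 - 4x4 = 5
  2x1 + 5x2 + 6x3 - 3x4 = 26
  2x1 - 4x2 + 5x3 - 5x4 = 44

Row-reduce:
R1 ← R1 / (-9).
R2 ← R2 + 3·R1.
R3 ← R3 − 2·R1.
R4 ← R4 − 2·R1.
R2 ← R2 / (-1).
R1 ← R1 + 4/3·R2.
R3 ← R3 − 23/3·R2.
R4 ← R4 + 4/3·R2.
R3 ← R3 / (65/2).
R1 ← R1 + 9/2·R3.
R2 ← R2 + 7/2·R3.
Row 4 reduces to 0 = 2, a contradiction. The system is inconsistent.

no solution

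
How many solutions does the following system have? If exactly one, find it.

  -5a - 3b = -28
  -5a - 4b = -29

Row-reduce the augmented matrix:
R1 ← R1 / (-5).
R2 ← R2 + 5·R1.
R2 ← R2 / (-1).
R1 ← R1 − 3/5·R2.
Reading off the reduced rows gives a = 5, b = 1.

a = 5, b = 1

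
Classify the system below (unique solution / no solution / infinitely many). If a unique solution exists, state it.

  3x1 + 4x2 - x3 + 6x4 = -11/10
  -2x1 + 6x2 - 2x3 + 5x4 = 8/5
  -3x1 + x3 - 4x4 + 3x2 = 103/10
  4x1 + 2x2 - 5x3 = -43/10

x1 = 0, x2 = 8/5, x3 = 3/2, x4 = -1

Row-reduce the augmented matrix:
R1 ← R1 / (3).
R2 ← R2 + 2·R1.
R3 ← R3 + 3·R1.
R4 ← R4 − 4·R1.
R2 ← R2 / (26/3).
R1 ← R1 − 4/3·R2.
R3 ← R3 − 7·R2.
R4 ← R4 + 10/3·R2.
R3 ← R3 / (28/13).
R1 ← R1 − 1/13·R3.
R2 ← R2 + 4/13·R3.
R4 ← R4 + 61/13·R3.
R4 ← R4 / (-897/56).
R1 ← R1 − 45/56·R4.
R2 ← R2 − 2/7·R4.
R3 ← R3 + 137/56·R4.
Reading off the reduced rows gives x1 = 0, x2 = 8/5, x3 = 3/2, x4 = -1.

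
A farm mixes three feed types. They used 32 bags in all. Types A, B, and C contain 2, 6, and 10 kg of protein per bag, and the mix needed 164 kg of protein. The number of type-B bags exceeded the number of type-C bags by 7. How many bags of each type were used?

Let a = type-A bags, b = type-B bags, c = type-C bags.
  a + b + c = 32
  2a + 6b + 10c = 164
  -c + b = 7
Row-reduce the augmented matrix:
R2 ← R2 − 2·R1.
R2 ← R2 / (4).
R1 ← R1 − 1·R2.
R3 ← R3 − 1·R2.
R3 ← R3 / (-3).
R1 ← R1 + 1·R3.
R2 ← R2 − 2·R3.
Reading off the reduced rows gives a = 13, b = 13, c = 6.

type-A bags: 13, type-B bags: 13, type-C bags: 6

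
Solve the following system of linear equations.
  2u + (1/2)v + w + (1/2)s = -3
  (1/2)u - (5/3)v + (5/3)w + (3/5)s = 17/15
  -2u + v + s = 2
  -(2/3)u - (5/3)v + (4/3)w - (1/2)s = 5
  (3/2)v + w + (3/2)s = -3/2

no solution

Row-reduce:
R1 ← R1 / (2).
R2 ← R2 − 1/2·R1.
R3 ← R3 + 2·R1.
R4 ← R4 + 2/3·R1.
R2 ← R2 / (-43/24).
R1 ← R1 − 1/4·R2.
R3 ← R3 − 3/2·R2.
R4 ← R4 + 3/2·R2.
R5 ← R5 − 3/2·R2.
R3 ← R3 / (94/43).
R1 ← R1 − 30/43·R3.
R2 ← R2 + 34/43·R3.
R4 ← R4 − 62/129·R3.
R5 ← R5 − 94/43·R3.
R4 ← R4 / (-1619/1410).
R1 ← R1 + 68/235·R4.
R2 ← R2 − 99/235·R4.
R3 ← R3 − 204/235·R4.
Row 5 reduces to 0 = -1/2, a contradiction. The system is inconsistent.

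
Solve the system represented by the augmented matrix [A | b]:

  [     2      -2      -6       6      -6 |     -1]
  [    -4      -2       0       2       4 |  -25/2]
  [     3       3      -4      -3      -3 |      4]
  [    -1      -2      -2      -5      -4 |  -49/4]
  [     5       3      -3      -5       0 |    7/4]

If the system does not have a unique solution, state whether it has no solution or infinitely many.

Row-reduce the augmented matrix:
R1 ← R1 / (2).
R2 ← R2 + 4·R1.
R3 ← R3 − 3·R1.
R4 ← R4 + 1·R1.
R5 ← R5 − 5·R1.
R2 ← R2 / (-6).
R1 ← R1 + 1·R2.
R3 ← R3 − 6·R2.
R4 ← R4 + 3·R2.
R5 ← R5 − 8·R2.
R3 ← R3 / (-7).
R1 ← R1 + 1·R3.
R2 ← R2 − 2·R3.
R4 ← R4 − 1·R3.
R5 ← R5 + 4·R3.
R4 ← R4 / (-61/7).
R1 ← R1 − 8/21·R4.
R2 ← R2 + 37/21·R4.
R3 ← R3 + 2/7·R4.
R5 ← R5 + 52/21·R4.
R5 ← R5 / (391/61).
R1 ← R1 + 93/61·R5.
R2 ← R2 − 87/61·R5.
R3 ← R3 − 24/61·R5.
R4 ← R4 − 23/61·R5.
Reading off the reduced rows gives x_1 = 1, x_2 = 3, x_3 = 2, x_4 = 5/4, x_5 = -5/4.

x_1 = 1, x_2 = 3, x_3 = 2, x_4 = 5/4, x_5 = -5/4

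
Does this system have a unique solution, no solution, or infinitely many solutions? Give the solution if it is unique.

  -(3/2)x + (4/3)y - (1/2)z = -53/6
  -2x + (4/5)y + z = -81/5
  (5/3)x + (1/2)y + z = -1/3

x = 4, y = -4, z = -5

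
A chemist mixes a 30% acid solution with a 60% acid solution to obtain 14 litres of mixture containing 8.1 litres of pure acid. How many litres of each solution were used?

litres of solution A: 1, litres of solution B: 13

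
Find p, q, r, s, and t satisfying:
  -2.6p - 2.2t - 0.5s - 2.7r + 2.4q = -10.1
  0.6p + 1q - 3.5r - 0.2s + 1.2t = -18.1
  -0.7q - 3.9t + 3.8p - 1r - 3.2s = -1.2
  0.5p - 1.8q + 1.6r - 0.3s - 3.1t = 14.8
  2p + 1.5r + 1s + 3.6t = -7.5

p = -4, q = -6, r = 3, s = -4, t = 0

Row-reduce the augmented matrix:
R1 ← R1 / (-13/5).
R2 ← R2 − 3/5·R1.
R3 ← R3 − 19/5·R1.
R4 ← R4 − 1/2·R1.
R5 ← R5 − 2·R1.
R2 ← R2 / (101/65).
R1 ← R1 + 12/13·R2.
R3 ← R3 − 73/26·R2.
R4 ← R4 + 87/65·R2.
R5 ← R5 − 24/13·R2.
R3 ← R3 / (2529/1010).
R1 ← R1 + 285/202·R3.
R2 ← R2 + 268/101·R3.
R4 ← R4 + 4991/2020·R3.
R5 ← R5 − 873/202·R3.
R4 ← R4 / (-134347/33720).
R1 ← R1 + 2123/1124·R4.
R2 ← R2 + 6347/1686·R4.
R3 ← R3 + 2263/1686·R4.
R5 ← R5 − 7633/1124·R4.
R5 ← R5 / (-7122742/2015205).
R1 ← R1 − 743399/403041·R5.
R2 ← R2 − 288229/134347·R5.
R3 ← R3 − 171668/403041·R5.
R4 ← R4 − 1131196/403041·R5.
Reading off the reduced rows gives p = -4, q = -6, r = 3, s = -4, t = 0.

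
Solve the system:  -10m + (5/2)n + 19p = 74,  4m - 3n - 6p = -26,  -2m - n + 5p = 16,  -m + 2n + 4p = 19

no solution

Row-reduce:
R1 ← R1 / (-10).
R2 ← R2 − 4·R1.
R3 ← R3 + 2·R1.
R4 ← R4 + 1·R1.
R2 ← R2 / (-2).
R1 ← R1 + 1/4·R2.
R3 ← R3 + 3/2·R2.
R4 ← R4 − 7/4·R2.
Swap R3 and R4.
R3 ← R3 / (7/2).
R1 ← R1 + 21/10·R3.
R2 ← R2 + 4/5·R3.
Row 4 reduces to 0 = -3/2, a contradiction. The system is inconsistent.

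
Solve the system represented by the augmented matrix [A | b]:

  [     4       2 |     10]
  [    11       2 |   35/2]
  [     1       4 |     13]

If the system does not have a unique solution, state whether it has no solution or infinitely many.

no solution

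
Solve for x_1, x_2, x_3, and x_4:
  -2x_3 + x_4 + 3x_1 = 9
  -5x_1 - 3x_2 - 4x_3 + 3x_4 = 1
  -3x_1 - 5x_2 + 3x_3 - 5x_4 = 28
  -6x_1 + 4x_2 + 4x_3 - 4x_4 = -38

Row-reduce the augmented matrix:
R1 ← R1 / (3).
R2 ← R2 + 5·R1.
R3 ← R3 + 3·R1.
R4 ← R4 + 6·R1.
R2 ← R2 / (-3).
R3 ← R3 + 5·R2.
R4 ← R4 − 4·R2.
R3 ← R3 / (119/9).
R1 ← R1 + 2/3·R3.
R2 ← R2 − 22/9·R3.
R4 ← R4 + 88/9·R3.
R4 ← R4 / (-534/119).
R1 ← R1 + 31/119·R4.
R2 ← R2 − 74/119·R4.
R3 ← R3 + 106/119·R4.
Reading off the reduced rows gives x_1 = 3, x_2 = -6, x_3 = -1, x_4 = -2.

x_1 = 3, x_2 = -6, x_3 = -1, x_4 = -2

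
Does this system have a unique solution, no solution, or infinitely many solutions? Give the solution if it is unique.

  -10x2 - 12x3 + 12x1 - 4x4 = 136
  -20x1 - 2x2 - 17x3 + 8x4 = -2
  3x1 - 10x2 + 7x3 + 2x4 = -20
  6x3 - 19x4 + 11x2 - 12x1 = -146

x1 = 6, x2 = 0, x3 = -6, x4 = 2

Row-reduce the augmented matrix:
R1 ← R1 / (12).
R2 ← R2 + 20·R1.
R3 ← R3 − 3·R1.
R4 ← R4 + 12·R1.
R2 ← R2 / (-56/3).
R1 ← R1 + 5/6·R2.
R3 ← R3 + 15/2·R2.
R4 ← R4 − 1·R2.
R3 ← R3 / (2785/112).
R1 ← R1 − 73/112·R3.
R2 ← R2 − 111/56·R3.
R4 ← R4 + 447/56·R3.
R4 ← R4 / (-61653/2785).
R1 ← R1 + 1274/2785·R4.
R2 ← R2 + 746/2785·R4.
R3 ← R3 − 276/2785·R4.
Reading off the reduced rows gives x1 = 6, x2 = 0, x3 = -6, x4 = 2.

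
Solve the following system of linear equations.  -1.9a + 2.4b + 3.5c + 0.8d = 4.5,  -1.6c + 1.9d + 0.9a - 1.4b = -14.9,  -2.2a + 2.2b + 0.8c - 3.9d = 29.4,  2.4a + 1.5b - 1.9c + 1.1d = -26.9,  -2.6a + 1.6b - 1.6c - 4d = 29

Row-reduce the augmented matrix:
R1 ← R1 / (-19/10).
R2 ← R2 − 9/10·R1.
R3 ← R3 + 11/5·R1.
R4 ← R4 − 12/5·R1.
R5 ← R5 + 13/5·R1.
R2 ← R2 / (-5/19).
R1 ← R1 + 24/19·R2.
R3 ← R3 + 11/19·R2.
R4 ← R4 − 861/190·R2.
R5 ← R5 + 32/19·R2.
R3 ← R3 / (-169/50).
R1 ← R1 + 53/25·R3.
R2 ← R2 + 11/50·R3.
R4 ← R4 − 1759/500·R3.
R5 ← R5 + 169/25·R3.
R4 ← R4 / (525797/16900).
R1 ← R1 + 4384/845·R4.
R2 ← R2 + 13553/1690·R4.
R3 ← R3 − 492/169·R4.
R5 reduces to 0 = 0, so the extra equation is consistent.
Reading off the reduced rows gives a = -5, b = -3, c = 2, d = -6.

a = -5, b = -3, c = 2, d = -6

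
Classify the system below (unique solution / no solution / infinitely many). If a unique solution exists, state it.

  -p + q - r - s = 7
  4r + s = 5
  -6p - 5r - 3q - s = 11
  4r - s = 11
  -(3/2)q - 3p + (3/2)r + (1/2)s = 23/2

no solution

Row-reduce:
R1 ← R1 / (-1).
R3 ← R3 + 6·R1.
R5 ← R5 + 3·R1.
Swap R2 and R3.
R2 ← R2 / (-9).
R1 ← R1 + 1·R2.
R5 ← R5 + 9/2·R2.
R3 ← R3 / (4).
R1 ← R1 − 8/9·R3.
R2 ← R2 + 1/9·R3.
R4 ← R4 − 4·R3.
R5 ← R5 − 4·R3.
R4 ← R4 / (-2).
R1 ← R1 − 2/9·R4.
R2 ← R2 + 19/36·R4.
R3 ← R3 − 1/4·R4.
Row 5 reduces to 0 = 1, a contradiction. The system is inconsistent.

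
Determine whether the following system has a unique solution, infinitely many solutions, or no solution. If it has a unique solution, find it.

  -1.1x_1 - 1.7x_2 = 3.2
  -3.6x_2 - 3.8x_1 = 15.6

Row-reduce the augmented matrix:
R1 ← R1 / (-11/10).
R2 ← R2 + 19/5·R1.
R2 ← R2 / (25/11).
R1 ← R1 − 17/11·R2.
Reading off the reduced rows gives x_1 = -6, x_2 = 2.

x_1 = -6, x_2 = 2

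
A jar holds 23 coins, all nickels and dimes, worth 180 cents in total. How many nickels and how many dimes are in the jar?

nickels: 10, dimes: 13

Let n = nickels, d = dimes.
  n + d = 23
  10d + 5n = 180
Row-reduce the augmented matrix:
R2 ← R2 − 5·R1.
R2 ← R2 / (5).
R1 ← R1 − 1·R2.
Reading off the reduced rows gives n = 10, d = 13.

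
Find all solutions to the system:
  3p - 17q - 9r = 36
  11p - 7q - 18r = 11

Row-reduce:
R1 ← R1 / (3).
R2 ← R2 − 11·R1.
R2 ← R2 / (166/3).
R1 ← R1 + 17/3·R2.
Rank is 2 with 3 unknowns, leaving r free.

infinitely many solutions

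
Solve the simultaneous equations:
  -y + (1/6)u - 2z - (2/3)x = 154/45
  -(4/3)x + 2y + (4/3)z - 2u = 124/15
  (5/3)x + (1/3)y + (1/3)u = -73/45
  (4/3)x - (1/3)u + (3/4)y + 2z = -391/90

x = -1, y = 14/5, z = -3, u = -8/3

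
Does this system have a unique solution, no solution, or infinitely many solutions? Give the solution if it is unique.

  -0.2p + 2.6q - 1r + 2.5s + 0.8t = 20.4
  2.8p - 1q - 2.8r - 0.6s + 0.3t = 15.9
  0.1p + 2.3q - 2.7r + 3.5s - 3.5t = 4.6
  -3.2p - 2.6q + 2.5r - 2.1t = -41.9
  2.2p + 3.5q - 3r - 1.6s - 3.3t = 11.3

Row-reduce the augmented matrix:
R1 ← R1 / (-1/5).
R2 ← R2 − 14/5·R1.
R3 ← R3 − 1/10·R1.
R4 ← R4 + 16/5·R1.
R5 ← R5 − 11/5·R1.
R2 ← R2 / (177/5).
R1 ← R1 + 13·R2.
R3 ← R3 − 18/5·R2.
R4 ← R4 + 221/5·R2.
R5 ← R5 − 321/10·R2.
R3 ← R3 / (-88/59).
R1 ← R1 + 69/59·R3.
R2 ← R2 + 28/59·R3.
R4 ← R4 + 1461/590·R3.
R5 ← R5 − 364/295·R3.
R4 ← R4 / (46111/52800).
R1 ← R1 + 4481/5280·R4.
R2 ← R2 − 757/1320·R4.
R3 ← R3 + 1477/1760·R4.
R5 ← R5 + 9367/2200·R4.
R5 ← R5 / (21634753/922220).
R1 ← R1 − 916059/92222·R5.
R2 ← R2 + 241251/92222·R5.
R3 ← R3 − 422094/46111·R5.
R4 ← R4 − 345686/46111·R5.
Reading off the reduced rows gives p = 5, q = 4, r = -2, s = 2, t = 5.

p = 5, q = 4, r = -2, s = 2, t = 5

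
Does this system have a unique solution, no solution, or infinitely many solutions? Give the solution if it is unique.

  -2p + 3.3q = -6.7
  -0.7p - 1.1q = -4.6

Row-reduce the augmented matrix:
R1 ← R1 / (-2).
R2 ← R2 + 7/10·R1.
R2 ← R2 / (-451/200).
R1 ← R1 + 33/20·R2.
Reading off the reduced rows gives p = 5, q = 1.

p = 5, q = 1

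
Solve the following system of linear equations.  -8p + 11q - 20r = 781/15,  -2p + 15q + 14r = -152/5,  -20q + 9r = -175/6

p = 1/5, q = 1/3, r = -5/2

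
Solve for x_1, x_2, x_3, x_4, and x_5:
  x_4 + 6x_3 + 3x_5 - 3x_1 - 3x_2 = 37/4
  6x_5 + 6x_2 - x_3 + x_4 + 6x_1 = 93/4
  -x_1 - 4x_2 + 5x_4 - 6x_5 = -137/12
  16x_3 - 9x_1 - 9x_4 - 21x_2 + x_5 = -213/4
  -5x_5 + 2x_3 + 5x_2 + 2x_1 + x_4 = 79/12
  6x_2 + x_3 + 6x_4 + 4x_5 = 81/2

x_1 = -4/3, x_2 = 3, x_3 = 1, x_4 = 9/4, x_5 = 2

Row-reduce the augmented matrix:
R1 ← R1 / (-3).
R2 ← R2 − 6·R1.
R3 ← R3 + 1·R1.
R4 ← R4 + 9·R1.
R5 ← R5 − 2·R1.
Swap R2 and R3.
R2 ← R2 / (-3).
R1 ← R1 − 1·R2.
R4 ← R4 + 12·R2.
R5 ← R5 − 3·R2.
R6 ← R6 − 6·R2.
R3 ← R3 / (11).
R1 ← R1 + 8/3·R3.
R2 ← R2 − 2/3·R3.
R4 ← R4 − 6·R3.
R5 ← R5 − 4·R3.
R6 ← R6 + 3·R3.
R4 ← R4 / (-1066/33).
R1 ← R1 − 193/99·R4.
R2 ← R2 + 172/99·R4.
R3 ← R3 − 3/11·R4.
R5 ← R5 − 173/33·R4.
R6 ← R6 − 533/33·R4.
R5 ← R5 / (-6492/533).
R1 ← R1 − 620/1599·R5.
R2 ← R2 − 1411/1599·R5.
R3 ← R3 − 642/533·R5.
R4 ← R4 + 222/533·R5.
R6 reduces to 0 = 0, so the extra equation is consistent.
Reading off the reduced rows gives x_1 = -4/3, x_2 = 3, x_3 = 1, x_4 = 9/4, x_5 = 2.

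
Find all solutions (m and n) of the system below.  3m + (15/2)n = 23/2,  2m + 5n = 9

no solution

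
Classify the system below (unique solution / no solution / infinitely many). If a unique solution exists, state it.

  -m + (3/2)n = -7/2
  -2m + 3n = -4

Row-reduce:
R1 ← R1 / (-1).
R2 ← R2 + 2·R1.
Row 2 reduces to 0 = 3, a contradiction. The system is inconsistent.

no solution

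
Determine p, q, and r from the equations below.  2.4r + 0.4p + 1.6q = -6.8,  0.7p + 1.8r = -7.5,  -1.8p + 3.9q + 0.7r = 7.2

Row-reduce the augmented matrix:
R1 ← R1 / (2/5).
R2 ← R2 − 7/10·R1.
R3 ← R3 + 9/5·R1.
R2 ← R2 / (-14/5).
R1 ← R1 − 4·R2.
R3 ← R3 − 111/10·R2.
R3 ← R3 / (139/70).
R1 ← R1 − 18/7·R3.
R2 ← R2 − 6/7·R3.
Reading off the reduced rows gives p = -3, q = 1, r = -3.

p = -3, q = 1, r = -3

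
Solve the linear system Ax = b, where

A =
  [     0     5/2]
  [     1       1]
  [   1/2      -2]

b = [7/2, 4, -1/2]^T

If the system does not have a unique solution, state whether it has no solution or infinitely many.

no solution

Row-reduce:
Swap R1 and R2.
R3 ← R3 − 1/2·R1.
R2 ← R2 / (5/2).
R1 ← R1 − 1·R2.
R3 ← R3 + 5/2·R2.
Row 3 reduces to 0 = 1, a contradiction. The system is inconsistent.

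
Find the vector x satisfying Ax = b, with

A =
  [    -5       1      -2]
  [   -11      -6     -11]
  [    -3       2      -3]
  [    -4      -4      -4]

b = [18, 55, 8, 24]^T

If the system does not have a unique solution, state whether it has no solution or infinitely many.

no solution

Row-reduce:
R1 ← R1 / (-5).
R2 ← R2 + 11·R1.
R3 ← R3 + 3·R1.
R4 ← R4 + 4·R1.
R2 ← R2 / (-41/5).
R1 ← R1 + 1/5·R2.
R3 ← R3 − 7/5·R2.
R4 ← R4 + 24/5·R2.
R3 ← R3 / (-120/41).
R1 ← R1 − 23/41·R3.
R2 ← R2 − 33/41·R3.
R4 ← R4 − 60/41·R3.
Row 4 reduces to 0 = 1/2, a contradiction. The system is inconsistent.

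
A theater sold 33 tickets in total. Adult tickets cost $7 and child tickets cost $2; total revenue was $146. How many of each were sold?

adult tickets: 16, child tickets: 17

Let a = adult tickets, c = child tickets.
  a + c = 33
  7a + 2c = 146
Row-reduce the augmented matrix:
R2 ← R2 − 7·R1.
R2 ← R2 / (-5).
R1 ← R1 − 1·R2.
Reading off the reduced rows gives a = 16, c = 17.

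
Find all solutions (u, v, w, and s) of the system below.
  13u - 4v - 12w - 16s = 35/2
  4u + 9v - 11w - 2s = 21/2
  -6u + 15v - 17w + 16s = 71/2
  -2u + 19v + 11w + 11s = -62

u = -5/2, v = -3/2, w = -3, s = -1/2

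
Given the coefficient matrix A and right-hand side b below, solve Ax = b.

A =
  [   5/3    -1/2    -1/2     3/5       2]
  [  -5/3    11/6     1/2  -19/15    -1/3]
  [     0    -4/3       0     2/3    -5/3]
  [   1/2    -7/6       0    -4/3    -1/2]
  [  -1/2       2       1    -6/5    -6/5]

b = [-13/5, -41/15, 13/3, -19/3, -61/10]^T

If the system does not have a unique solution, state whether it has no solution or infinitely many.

no solution

Row-reduce:
R1 ← R1 / (5/3).
R2 ← R2 + 5/3·R1.
R4 ← R4 − 1/2·R1.
R5 ← R5 + 1/2·R1.
R2 ← R2 / (4/3).
R1 ← R1 + 3/10·R2.
R3 ← R3 + 4/3·R2.
R4 ← R4 + 61/60·R2.
R5 ← R5 − 37/20·R2.
Swap R3 and R4.
R3 ← R3 / (3/20).
R1 ← R1 + 3/10·R3.
R5 ← R5 − 17/20·R3.
Swap R4 and R5.
R4 ← R4 / (409/36).
R1 ← R1 + 23/6·R4.
R2 ← R2 + 1/2·R4.
R3 ← R3 + 1213/90·R4.
Row 5 reduces to 0 = -1, a contradiction. The system is inconsistent.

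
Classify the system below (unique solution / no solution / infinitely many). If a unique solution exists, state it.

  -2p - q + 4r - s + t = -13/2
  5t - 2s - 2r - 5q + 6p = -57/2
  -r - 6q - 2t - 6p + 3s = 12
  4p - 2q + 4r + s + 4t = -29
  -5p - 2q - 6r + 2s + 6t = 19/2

p = -5/2, q = 3/2, r = -2, s = 0, t = -2

Row-reduce the augmented matrix:
R1 ← R1 / (-2).
R2 ← R2 − 6·R1.
R3 ← R3 + 6·R1.
R4 ← R4 − 4·R1.
R5 ← R5 + 5·R1.
R2 ← R2 / (-8).
R1 ← R1 − 1/2·R2.
R3 ← R3 + 3·R2.
R4 ← R4 + 4·R2.
R5 ← R5 − 1/2·R2.
R3 ← R3 / (-67/4).
R1 ← R1 + 11/8·R3.
R2 ← R2 + 5/4·R3.
R4 ← R4 − 7·R3.
R5 ← R5 + 123/8·R3.
R4 ← R4 / (321/67).
R1 ← R1 + 123/268·R4.
R2 ← R2 − 5/134·R4.
R3 ← R3 + 63/134·R4.
R5 ← R5 + 815/268·R4.
R5 ← R5 / (2245/214).
R1 ← R1 − 113/214·R5.
R2 ← R2 + 42/107·R5.
R3 ← R3 − 37/107·R5.
R4 ← R4 + 30/107·R5.
Reading off the reduced rows gives p = -5/2, q = 3/2, r = -2, s = 0, t = -2.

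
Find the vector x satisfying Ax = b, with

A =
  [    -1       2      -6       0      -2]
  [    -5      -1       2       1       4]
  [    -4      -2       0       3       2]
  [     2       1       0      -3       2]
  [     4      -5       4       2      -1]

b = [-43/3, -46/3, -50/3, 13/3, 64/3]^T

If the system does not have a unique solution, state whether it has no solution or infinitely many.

x_1 = 2, x_2 = -1, x_3 = 5/2, x_4 = -2, x_5 = -7/3

Row-reduce the augmented matrix:
R1 ← R1 / (-1).
R2 ← R2 + 5·R1.
R3 ← R3 + 4·R1.
R4 ← R4 − 2·R1.
R5 ← R5 − 4·R1.
R2 ← R2 / (-11).
R1 ← R1 + 2·R2.
R3 ← R3 + 10·R2.
R4 ← R4 − 5·R2.
R5 ← R5 − 3·R2.
R3 ← R3 / (-56/11).
R1 ← R1 − 2/11·R3.
R2 ← R2 + 32/11·R3.
R4 ← R4 − 28/11·R3.
R5 ← R5 + 124/11·R3.
R4 ← R4 / (-3/2).
R1 ← R1 + 3/28·R4.
R2 ← R2 + 9/7·R4.
R3 ← R3 + 23/56·R4.
R5 ← R5 + 33/14·R4.
R5 ← R5 / (-27/7).
R1 ← R1 + 6/7·R5.
R2 ← R2 + 16/7·R5.
R3 ← R3 + 2/7·R5.
R4 ← R4 + 2·R5.
Reading off the reduced rows gives x_1 = 2, x_2 = -1, x_3 = 5/2, x_4 = -2, x_5 = -7/3.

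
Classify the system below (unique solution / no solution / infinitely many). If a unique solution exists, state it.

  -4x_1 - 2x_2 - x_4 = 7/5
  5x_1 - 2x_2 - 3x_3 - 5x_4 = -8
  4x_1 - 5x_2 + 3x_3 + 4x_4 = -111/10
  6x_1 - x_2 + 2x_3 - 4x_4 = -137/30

x_1 = -1, x_2 = 3/2, x_3 = 2/3, x_4 = -2/5

Row-reduce the augmented matrix:
R1 ← R1 / (-4).
R2 ← R2 − 5·R1.
R3 ← R3 − 4·R1.
R4 ← R4 − 6·R1.
R2 ← R2 / (-9/2).
R1 ← R1 − 1/2·R2.
R3 ← R3 + 7·R2.
R4 ← R4 + 4·R2.
R3 ← R3 / (23/3).
R1 ← R1 + 1/3·R3.
R2 ← R2 − 2/3·R3.
R4 ← R4 − 14/3·R3.
R4 ← R4 / (-1061/138).
R1 ← R1 − 5/46·R4.
R2 ← R2 − 13/46·R4.
R3 ← R3 − 229/138·R4.
Reading off the reduced rows gives x_1 = -1, x_2 = 3/2, x_3 = 2/3, x_4 = -2/5.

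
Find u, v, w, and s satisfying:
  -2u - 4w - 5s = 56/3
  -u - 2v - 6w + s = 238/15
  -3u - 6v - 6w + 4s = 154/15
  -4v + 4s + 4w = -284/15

u = 0, v = 2/5, w = -3, s = -4/3

Row-reduce the augmented matrix:
R1 ← R1 / (-2).
R2 ← R2 + 1·R1.
R3 ← R3 + 3·R1.
R2 ← R2 / (-2).
R3 ← R3 + 6·R2.
R4 ← R4 + 4·R2.
R3 ← R3 / (12).
R1 ← R1 − 2·R3.
R2 ← R2 − 2·R3.
R4 ← R4 − 12·R3.
R4 ← R4 / (-4).
R1 ← R1 − 7/3·R4.
R2 ← R2 + 23/12·R4.
R3 ← R3 − 1/12·R4.
Reading off the reduced rows gives u = 0, v = 2/5, w = -3, s = -4/3.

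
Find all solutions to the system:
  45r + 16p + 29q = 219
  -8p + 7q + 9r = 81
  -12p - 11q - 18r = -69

Row-reduce:
R1 ← R1 / (16).
R2 ← R2 + 8·R1.
R3 ← R3 + 12·R1.
R2 ← R2 / (43/2).
R1 ← R1 − 29/16·R2.
R3 ← R3 − 43/4·R2.
Rank is 2 with 3 unknowns, leaving r free.

infinitely many solutions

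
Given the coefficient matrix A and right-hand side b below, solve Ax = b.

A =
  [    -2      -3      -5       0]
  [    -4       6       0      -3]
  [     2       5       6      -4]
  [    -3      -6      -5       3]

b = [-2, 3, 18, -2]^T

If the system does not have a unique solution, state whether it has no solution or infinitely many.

Row-reduce the augmented matrix:
R1 ← R1 / (-2).
R2 ← R2 + 4·R1.
R3 ← R3 − 2·R1.
R4 ← R4 + 3·R1.
R2 ← R2 / (12).
R1 ← R1 − 3/2·R2.
R3 ← R3 − 2·R2.
R4 ← R4 + 3/2·R2.
R3 ← R3 / (-2/3).
R1 ← R1 − 5/4·R3.
R2 ← R2 − 5/6·R3.
R4 ← R4 − 15/4·R3.
R4 ← R4 / (-273/16).
R1 ← R1 + 99/16·R4.
R2 ← R2 + 37/8·R4.
R3 ← R3 − 21/4·R4.
Reading off the reduced rows gives x_1 = -3, x_2 = -4, x_3 = 4, x_4 = -5.

x_1 = -3, x_2 = -4, x_3 = 4, x_4 = -5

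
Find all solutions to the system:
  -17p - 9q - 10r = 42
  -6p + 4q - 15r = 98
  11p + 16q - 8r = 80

Row-reduce the augmented matrix:
R1 ← R1 / (-17).
R2 ← R2 + 6·R1.
R3 ← R3 − 11·R1.
R2 ← R2 / (122/17).
R1 ← R1 − 9/17·R2.
R3 ← R3 − 173/17·R2.
R3 ← R3 / (219/122).
R1 ← R1 − 175/122·R3.
R2 ← R2 + 195/122·R3.
Reading off the reduced rows gives p = 0, q = 2, r = -6.

p = 0, q = 2, r = -6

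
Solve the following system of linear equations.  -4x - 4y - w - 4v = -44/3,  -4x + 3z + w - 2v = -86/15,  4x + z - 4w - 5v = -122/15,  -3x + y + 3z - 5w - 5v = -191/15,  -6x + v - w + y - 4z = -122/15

x = 1, y = 0, z = 6/5, w = 0, v = 8/3

Row-reduce the augmented matrix:
R1 ← R1 / (-4).
R2 ← R2 + 4·R1.
R3 ← R3 − 4·R1.
R4 ← R4 + 3·R1.
R5 ← R5 + 6·R1.
R2 ← R2 / (4).
R1 ← R1 − 1·R2.
R3 ← R3 + 4·R2.
R4 ← R4 − 4·R2.
R5 ← R5 − 7·R2.
R3 ← R3 / (4).
R1 ← R1 + 3/4·R3.
R2 ← R2 − 3/4·R3.
R5 ← R5 + 37/4·R3.
R4 ← R4 / (-25/4).
R1 ← R1 + 13/16·R4.
R2 ← R2 − 17/16·R4.
R3 ← R3 + 3/4·R4.
R5 ← R5 + 159/16·R4.
R5 ← R5 / (-2531/400).
R1 ← R1 + 117/400·R5.
R2 ← R2 − 453/400·R5.
R3 ← R3 + 127/100·R5.
R4 ← R4 − 16/25·R5.
Reading off the reduced rows gives x = 1, y = 0, z = 6/5, w = 0, v = 8/3.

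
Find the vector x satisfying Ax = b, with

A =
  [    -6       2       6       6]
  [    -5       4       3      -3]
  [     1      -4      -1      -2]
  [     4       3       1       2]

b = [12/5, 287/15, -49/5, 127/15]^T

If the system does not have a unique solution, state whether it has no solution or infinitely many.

x_1 = 1/3, x_2 = 3, x_3 = 4/3, x_4 = -8/5

Row-reduce the augmented matrix:
R1 ← R1 / (-6).
R2 ← R2 + 5·R1.
R3 ← R3 − 1·R1.
R4 ← R4 − 4·R1.
R2 ← R2 / (7/3).
R1 ← R1 + 1/3·R2.
R3 ← R3 + 11/3·R2.
R4 ← R4 − 13/3·R2.
R3 ← R3 / (-22/7).
R1 ← R1 + 9/7·R3.
R2 ← R2 + 6/7·R3.
R4 ← R4 − 61/7·R3.
R4 ← R4 / (-369/22).
R1 ← R1 − 75/22·R4.
R2 ← R2 − 3/11·R4.
R3 ← R3 − 95/22·R4.
Reading off the reduced rows gives x_1 = 1/3, x_2 = 3, x_3 = 4/3, x_4 = -8/5.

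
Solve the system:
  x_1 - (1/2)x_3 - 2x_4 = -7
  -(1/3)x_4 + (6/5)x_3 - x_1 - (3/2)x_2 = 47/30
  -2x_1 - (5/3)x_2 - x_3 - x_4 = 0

infinitely many solutions

Row-reduce:
R2 ← R2 + 1·R1.
R3 ← R3 + 2·R1.
R2 ← R2 / (-3/2).
R3 ← R3 + 5/3·R2.
R3 ← R3 / (-25/9).
R1 ← R1 + 1/2·R3.
R2 ← R2 + 7/15·R3.
Rank is 3 with 4 unknowns, leaving x_4 free.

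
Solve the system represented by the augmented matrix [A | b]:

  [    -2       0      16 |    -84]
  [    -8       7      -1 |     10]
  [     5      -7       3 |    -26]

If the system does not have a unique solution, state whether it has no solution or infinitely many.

x_1 = 2, x_2 = 3, x_3 = -5

Row-reduce the augmented matrix:
R1 ← R1 / (-2).
R2 ← R2 + 8·R1.
R3 ← R3 − 5·R1.
R2 ← R2 / (7).
R3 ← R3 + 7·R2.
R3 ← R3 / (-22).
R1 ← R1 + 8·R3.
R2 ← R2 + 65/7·R3.
Reading off the reduced rows gives x_1 = 2, x_2 = 3, x_3 = -5.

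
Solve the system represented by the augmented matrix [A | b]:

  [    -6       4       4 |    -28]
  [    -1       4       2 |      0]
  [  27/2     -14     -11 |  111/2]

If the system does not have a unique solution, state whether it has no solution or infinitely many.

no solution

Row-reduce:
R1 ← R1 / (-6).
R2 ← R2 + 1·R1.
R3 ← R3 − 27/2·R1.
R2 ← R2 / (10/3).
R1 ← R1 + 2/3·R2.
R3 ← R3 + 5·R2.
Row 3 reduces to 0 = -1/2, a contradiction. The system is inconsistent.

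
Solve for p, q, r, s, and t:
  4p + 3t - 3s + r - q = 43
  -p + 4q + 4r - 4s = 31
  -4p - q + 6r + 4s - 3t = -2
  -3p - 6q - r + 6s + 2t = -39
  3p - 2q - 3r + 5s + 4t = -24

p = 5, q = -2, r = 6, s = -5, t = 0

Row-reduce the augmented matrix:
R1 ← R1 / (4).
R2 ← R2 + 1·R1.
R3 ← R3 + 4·R1.
R4 ← R4 + 3·R1.
R5 ← R5 − 3·R1.
R2 ← R2 / (15/4).
R1 ← R1 + 1/4·R2.
R3 ← R3 + 2·R2.
R4 ← R4 + 27/4·R2.
R5 ← R5 + 5/4·R2.
R3 ← R3 / (139/15).
R1 ← R1 − 8/15·R3.
R2 ← R2 − 17/15·R3.
R4 ← R4 − 37/5·R3.
R5 ← R5 + 7/3·R3.
R4 ← R4 / (-497/139).
R1 ← R1 + 136/139·R4.
R2 ← R2 + 150/139·R4.
R3 ← R3 + 23/139·R4.
R5 ← R5 − 734/139·R4.
R5 ← R5 / (4920/497).
R1 ← R1 + 332/497·R5.
R2 ← R2 + 717/497·R5.
R3 ← R3 + 100/497·R5.
R4 ← R4 + 734/497·R5.
Reading off the reduced rows gives p = 5, q = -2, r = 6, s = -5, t = 0.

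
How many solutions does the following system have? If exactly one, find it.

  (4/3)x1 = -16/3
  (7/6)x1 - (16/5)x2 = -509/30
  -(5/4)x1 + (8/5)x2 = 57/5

Row-reduce:
R1 ← R1 / (4/3).
R2 ← R2 − 7/6·R1.
R3 ← R3 + 5/4·R1.
R2 ← R2 / (-16/5).
R3 ← R3 − 8/5·R2.
Row 3 reduces to 0 = 1/4, a contradiction. The system is inconsistent.

no solution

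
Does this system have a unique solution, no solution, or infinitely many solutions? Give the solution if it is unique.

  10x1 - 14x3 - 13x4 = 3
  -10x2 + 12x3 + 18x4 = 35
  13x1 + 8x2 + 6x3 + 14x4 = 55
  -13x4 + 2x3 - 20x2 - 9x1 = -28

Row-reduce the augmented matrix:
R1 ← R1 / (10).
R3 ← R3 − 13·R1.
R4 ← R4 + 9·R1.
R2 ← R2 / (-10).
R3 ← R3 − 8·R2.
R4 ← R4 + 20·R2.
R3 ← R3 / (169/5).
R1 ← R1 + 7/5·R3.
R2 ← R2 + 6/5·R3.
R4 ← R4 + 173/5·R3.
R4 ← R4 / (-12107/845).
R1 ← R1 − 487/845·R4.
R2 ← R2 + 162/845·R4.
R3 ← R3 − 453/338·R4.
Reading off the reduced rows gives x1 = 3, x2 = -1/2, x3 = 1, x4 = 1.

x1 = 3, x2 = -1/2, x3 = 1, x4 = 1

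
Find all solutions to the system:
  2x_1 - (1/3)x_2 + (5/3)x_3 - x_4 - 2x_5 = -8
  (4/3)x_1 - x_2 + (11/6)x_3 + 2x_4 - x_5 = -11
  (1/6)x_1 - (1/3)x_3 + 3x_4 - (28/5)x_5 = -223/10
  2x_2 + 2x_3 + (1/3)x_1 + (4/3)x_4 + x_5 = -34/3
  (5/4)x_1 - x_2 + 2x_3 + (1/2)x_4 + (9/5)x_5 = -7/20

no solution

Row-reduce:
R1 ← R1 / (2).
R2 ← R2 − 4/3·R1.
R3 ← R3 − 1/6·R1.
R4 ← R4 − 1/3·R1.
R5 ← R5 − 5/4·R1.
R2 ← R2 / (-7/9).
R1 ← R1 + 1/6·R2.
R3 ← R3 − 1/36·R2.
R4 ← R4 − 37/18·R2.
R5 ← R5 + 19/24·R2.
R3 ← R3 / (-25/56).
R1 ← R1 − 19/28·R3.
R2 ← R2 + 13/14·R3.
R4 ← R4 − 305/84·R3.
R5 ← R5 − 25/112·R3.
R4 ← R4 / (172/5).
R1 ← R1 − 94/25·R4.
R2 ← R2 + 251/25·R4.
R3 ← R3 + 178/25·R4.
Row 5 reduces to 0 = -1/2, a contradiction. The system is inconsistent.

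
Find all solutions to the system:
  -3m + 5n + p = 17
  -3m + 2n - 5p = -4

Row-reduce:
R1 ← R1 / (-3).
R2 ← R2 + 3·R1.
R2 ← R2 / (-3).
R1 ← R1 + 5/3·R2.
Rank is 2 with 3 unknowns, leaving p free.

infinitely many solutions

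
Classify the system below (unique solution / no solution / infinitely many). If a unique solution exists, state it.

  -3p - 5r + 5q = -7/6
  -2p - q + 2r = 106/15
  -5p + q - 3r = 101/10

Row-reduce the augmented matrix:
R1 ← R1 / (-3).
R2 ← R2 + 2·R1.
R3 ← R3 + 5·R1.
R2 ← R2 / (-13/3).
R1 ← R1 + 5/3·R2.
R3 ← R3 + 22/3·R2.
R3 ← R3 / (-48/13).
R1 ← R1 + 5/13·R3.
R2 ← R2 + 16/13·R3.
Reading off the reduced rows gives p = -5/2, q = -7/5, r = 1/3.

p = -5/2, q = -7/5, r = 1/3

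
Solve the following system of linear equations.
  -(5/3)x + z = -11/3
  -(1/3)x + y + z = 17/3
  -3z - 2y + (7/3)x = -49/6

no solution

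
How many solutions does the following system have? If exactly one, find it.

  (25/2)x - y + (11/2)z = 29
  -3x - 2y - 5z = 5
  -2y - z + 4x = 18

no solution

Row-reduce:
R1 ← R1 / (25/2).
R2 ← R2 + 3·R1.
R3 ← R3 − 4·R1.
R2 ← R2 / (-56/25).
R1 ← R1 + 2/25·R2.
R3 ← R3 + 42/25·R2.
Row 3 reduces to 0 = -1/4, a contradiction. The system is inconsistent.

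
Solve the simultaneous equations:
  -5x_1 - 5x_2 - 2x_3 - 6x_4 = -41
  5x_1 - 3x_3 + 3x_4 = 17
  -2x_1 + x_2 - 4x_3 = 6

infinitely many solutions

Row-reduce:
R1 ← R1 / (-5).
R2 ← R2 − 5·R1.
R3 ← R3 + 2·R1.
R2 ← R2 / (-5).
R1 ← R1 − 1·R2.
R3 ← R3 − 3·R2.
R3 ← R3 / (-31/5).
R1 ← R1 + 3/5·R3.
R2 ← R2 − 1·R3.
Rank is 3 with 4 unknowns, leaving x_4 free.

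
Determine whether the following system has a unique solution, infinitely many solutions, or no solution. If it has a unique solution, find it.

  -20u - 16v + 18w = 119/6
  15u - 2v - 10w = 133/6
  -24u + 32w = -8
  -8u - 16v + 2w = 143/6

Row-reduce the augmented matrix:
R1 ← R1 / (-20).
R2 ← R2 − 15·R1.
R3 ← R3 + 24·R1.
R4 ← R4 + 8·R1.
R2 ← R2 / (-14).
R1 ← R1 − 4/5·R2.
R3 ← R3 − 96/5·R2.
R4 ← R4 + 48/5·R2.
R3 ← R3 / (76/5).
R1 ← R1 + 7/10·R3.
R2 ← R2 + 1/4·R3.
R4 ← R4 + 38/5·R3.
R4 reduces to 0 = 0, so the extra equation is consistent.
Reading off the reduced rows gives u = 2, v = -7/3, w = 5/4.

u = 2, v = -7/3, w = 5/4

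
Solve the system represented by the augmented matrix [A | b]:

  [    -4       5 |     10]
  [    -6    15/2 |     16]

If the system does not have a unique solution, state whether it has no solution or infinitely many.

Row-reduce:
R1 ← R1 / (-4).
R2 ← R2 + 6·R1.
Row 2 reduces to 0 = 1, a contradiction. The system is inconsistent.

no solution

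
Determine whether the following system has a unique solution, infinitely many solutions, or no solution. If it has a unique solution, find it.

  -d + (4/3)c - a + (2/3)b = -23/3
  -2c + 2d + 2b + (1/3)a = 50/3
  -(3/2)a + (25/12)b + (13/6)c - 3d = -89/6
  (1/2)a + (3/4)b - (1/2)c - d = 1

no solution

Row-reduce:
R1 ← R1 / (-1).
R2 ← R2 − 1/3·R1.
R3 ← R3 + 3/2·R1.
R4 ← R4 − 1/2·R1.
R2 ← R2 / (20/9).
R1 ← R1 + 2/3·R2.
R3 ← R3 − 13/12·R2.
R4 ← R4 − 13/12·R2.
R3 ← R3 / (37/40).
R1 ← R1 + 9/5·R3.
R2 ← R2 + 7/10·R3.
R4 ← R4 − 37/40·R3.
Row 4 reduces to 0 = 1/2, a contradiction. The system is inconsistent.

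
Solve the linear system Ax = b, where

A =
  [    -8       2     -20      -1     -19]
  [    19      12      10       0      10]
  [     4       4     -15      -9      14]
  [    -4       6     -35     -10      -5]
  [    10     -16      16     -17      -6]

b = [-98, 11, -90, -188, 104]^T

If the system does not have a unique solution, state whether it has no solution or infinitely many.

Row-reduce:
R1 ← R1 / (-8).
R2 ← R2 − 19·R1.
R3 ← R3 − 4·R1.
R4 ← R4 + 4·R1.
R5 ← R5 − 10·R1.
R2 ← R2 / (67/4).
R1 ← R1 + 1/4·R2.
R3 ← R3 − 5·R2.
R4 ← R4 − 5·R2.
R5 ← R5 + 27/2·R2.
R3 ← R3 / (-925/67).
R1 ← R1 − 130/67·R3.
R2 ← R2 + 150/67·R3.
R4 ← R4 + 925/67·R3.
R5 ← R5 + 2628/67·R3.
Swap R4 and R5.
R4 ← R4 / (4451/925).
R1 ← R1 + 212/185·R4.
R2 ← R2 − 95/74·R4.
R3 ← R3 − 589/925·R4.
Rank is 4 with 5 unknowns, leaving x_5 free.

infinitely many solutions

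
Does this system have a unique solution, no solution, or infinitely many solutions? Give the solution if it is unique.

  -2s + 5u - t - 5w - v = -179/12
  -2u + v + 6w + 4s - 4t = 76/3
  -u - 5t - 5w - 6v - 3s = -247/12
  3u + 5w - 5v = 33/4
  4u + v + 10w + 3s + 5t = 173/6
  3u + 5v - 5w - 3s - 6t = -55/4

Row-reduce the augmented matrix:
R1 ← R1 / (5).
R2 ← R2 + 2·R1.
R3 ← R3 + 1·R1.
R4 ← R4 − 3·R1.
R5 ← R5 − 4·R1.
R6 ← R6 − 3·R1.
R2 ← R2 / (3/5).
R1 ← R1 + 1/5·R2.
R3 ← R3 + 31/5·R2.
R4 ← R4 + 22/5·R2.
R5 ← R5 − 9/5·R2.
R6 ← R6 − 28/5·R2.
R3 ← R3 / (106/3).
R1 ← R1 − 1/3·R3.
R2 ← R2 − 20/3·R3.
R4 ← R4 − 112/3·R3.
R5 ← R5 − 2·R3.
R6 ← R6 + 118/3·R3.
R4 ← R4 / (-354/53).
R1 ← R1 − 41/106·R4.
R2 ← R2 + 14/53·R4.
R3 ← R3 − 89/106·R4.
R5 ← R5 + 354/53·R4.
R6 ← R6 − 72/53·R4.
Swap R5 and R6.
R5 ← R5 / (-961/59).
R1 ← R1 − 55/708·R5.
R2 ← R2 − 241/177·R5.
R3 ← R3 − 931/708·R5.
R4 ← R4 + 1159/354·R5.
R6 reduces to 0 = 0, so the extra equation is consistent.
Reading off the reduced rows gives u = 1/4, v = 1/2, w = 2, s = 3, t = -1/3.

u = 1/4, v = 1/2, w = 2, s = 3, t = -1/3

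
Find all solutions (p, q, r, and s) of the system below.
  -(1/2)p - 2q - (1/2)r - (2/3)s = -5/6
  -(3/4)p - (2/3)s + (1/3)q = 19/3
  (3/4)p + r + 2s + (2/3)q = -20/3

infinitely many solutions

Row-reduce:
R1 ← R1 / (-1/2).
R2 ← R2 + 3/4·R1.
R3 ← R3 − 3/4·R1.
R2 ← R2 / (10/3).
R1 ← R1 − 4·R2.
R3 ← R3 + 7/3·R2.
R3 ← R3 / (31/40).
R1 ← R1 − 1/10·R3.
R2 ← R2 − 9/40·R3.
Rank is 3 with 4 unknowns, leaving s free.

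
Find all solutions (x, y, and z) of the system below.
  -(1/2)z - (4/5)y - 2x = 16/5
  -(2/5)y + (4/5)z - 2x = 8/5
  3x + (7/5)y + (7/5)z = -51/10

Row-reduce:
R1 ← R1 / (-2).
R2 ← R2 + 2·R1.
R3 ← R3 − 3·R1.
R2 ← R2 / (2/5).
R1 ← R1 − 2/5·R2.
R3 ← R3 − 1/5·R2.
Row 3 reduces to 0 = 1/2, a contradiction. The system is inconsistent.

no solution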